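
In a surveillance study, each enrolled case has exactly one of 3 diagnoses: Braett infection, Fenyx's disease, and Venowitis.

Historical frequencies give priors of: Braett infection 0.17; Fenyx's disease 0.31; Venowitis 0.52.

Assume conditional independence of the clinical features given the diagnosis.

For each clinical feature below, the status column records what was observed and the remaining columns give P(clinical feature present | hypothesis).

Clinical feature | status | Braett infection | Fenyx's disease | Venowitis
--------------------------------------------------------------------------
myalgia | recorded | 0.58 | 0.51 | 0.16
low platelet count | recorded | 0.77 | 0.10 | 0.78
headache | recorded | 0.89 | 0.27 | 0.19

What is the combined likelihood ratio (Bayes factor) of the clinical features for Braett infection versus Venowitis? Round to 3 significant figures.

16.8

The Bayes factor is the ratio of the joint likelihoods of the clinical feature pattern under the two hypotheses.
  Braett infection: 0.58 × 0.77 × 0.89 = 0.39747
  Venowitis: 0.16 × 0.78 × 0.19 = 0.023712
Bayes factor = 0.39747 / 0.023712 ≈ 16.8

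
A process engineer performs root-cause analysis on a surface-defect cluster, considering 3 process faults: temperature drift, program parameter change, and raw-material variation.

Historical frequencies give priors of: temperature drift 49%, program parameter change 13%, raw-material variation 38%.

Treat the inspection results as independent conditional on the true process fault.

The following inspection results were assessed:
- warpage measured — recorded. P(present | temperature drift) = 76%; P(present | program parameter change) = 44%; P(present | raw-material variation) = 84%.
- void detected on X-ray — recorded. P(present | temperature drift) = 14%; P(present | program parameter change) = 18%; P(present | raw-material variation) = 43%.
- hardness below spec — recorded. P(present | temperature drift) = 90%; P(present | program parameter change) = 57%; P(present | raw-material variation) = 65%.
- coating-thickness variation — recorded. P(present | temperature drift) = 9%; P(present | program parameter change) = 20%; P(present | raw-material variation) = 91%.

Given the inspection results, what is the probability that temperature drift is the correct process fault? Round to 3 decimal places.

For each hypothesis, the unnormalized posterior weight is prior × product of the inspection result likelihoods:
  temperature drift: 0.49 × 0.76 × 0.14 × 0.90 × 0.09 = 0.004223
  program parameter change: 0.13 × 0.44 × 0.18 × 0.57 × 0.20 = 0.0011737
  raw-material variation: 0.38 × 0.84 × 0.43 × 0.65 × 0.91 = 0.081187
The unnormalized weights sum to 0.086584.
P(temperature drift | evidence) = 0.004223 / 0.086584 ≈ 0.049.

0.049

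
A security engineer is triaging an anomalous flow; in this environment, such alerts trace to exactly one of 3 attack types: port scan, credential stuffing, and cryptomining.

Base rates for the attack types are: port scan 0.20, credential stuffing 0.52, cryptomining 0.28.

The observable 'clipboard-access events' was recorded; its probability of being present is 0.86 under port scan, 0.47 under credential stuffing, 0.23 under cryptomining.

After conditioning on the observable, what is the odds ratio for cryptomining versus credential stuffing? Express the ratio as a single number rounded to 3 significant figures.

0.264

The normalizing constant cancels in an odds ratio, so compute prior × likelihood for the two hypotheses only:
  cryptomining: 0.28 × 0.23 = 0.0644
  credential stuffing: 0.52 × 0.47 = 0.2444
Odds(cryptomining : credential stuffing) = 0.0644 / 0.2444 ≈ 0.264.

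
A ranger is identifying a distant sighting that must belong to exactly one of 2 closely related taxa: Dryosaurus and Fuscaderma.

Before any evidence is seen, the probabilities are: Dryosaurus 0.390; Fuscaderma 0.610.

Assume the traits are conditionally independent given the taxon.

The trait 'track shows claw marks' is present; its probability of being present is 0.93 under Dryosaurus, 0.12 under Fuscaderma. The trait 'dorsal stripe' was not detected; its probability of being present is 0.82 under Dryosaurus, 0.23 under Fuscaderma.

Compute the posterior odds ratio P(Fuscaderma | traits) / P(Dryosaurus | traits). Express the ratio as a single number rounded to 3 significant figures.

0.863

The normalizing constant cancels in an odds ratio, so compute prior × likelihood for the two hypotheses only (using 1 − P(present | H) for each absent trait):
  Fuscaderma: 0.610 × 0.12 × (1 − 0.23) = 0.056364
  Dryosaurus: 0.390 × 0.93 × (1 − 0.82) = 0.065286
Posterior odds = 0.056364 / 0.065286 ≈ 0.863.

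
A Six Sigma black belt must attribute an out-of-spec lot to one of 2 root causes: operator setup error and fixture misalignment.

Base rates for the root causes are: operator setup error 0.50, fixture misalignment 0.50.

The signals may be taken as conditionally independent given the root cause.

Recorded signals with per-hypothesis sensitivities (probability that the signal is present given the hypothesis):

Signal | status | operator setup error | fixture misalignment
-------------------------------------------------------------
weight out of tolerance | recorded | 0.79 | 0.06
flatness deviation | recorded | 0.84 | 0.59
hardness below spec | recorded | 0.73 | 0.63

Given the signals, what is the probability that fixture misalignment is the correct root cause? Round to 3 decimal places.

For each hypothesis, the unnormalized posterior weight is prior × product of the signal likelihoods:
  operator setup error: 0.50 × 0.79 × 0.84 × 0.73 = 0.24221
  fixture misalignment: 0.50 × 0.06 × 0.59 × 0.63 = 0.011151
The unnormalized weights sum to 0.25337.
P(fixture misalignment | evidence) = 0.011151 / 0.25337 ≈ 0.044.

0.044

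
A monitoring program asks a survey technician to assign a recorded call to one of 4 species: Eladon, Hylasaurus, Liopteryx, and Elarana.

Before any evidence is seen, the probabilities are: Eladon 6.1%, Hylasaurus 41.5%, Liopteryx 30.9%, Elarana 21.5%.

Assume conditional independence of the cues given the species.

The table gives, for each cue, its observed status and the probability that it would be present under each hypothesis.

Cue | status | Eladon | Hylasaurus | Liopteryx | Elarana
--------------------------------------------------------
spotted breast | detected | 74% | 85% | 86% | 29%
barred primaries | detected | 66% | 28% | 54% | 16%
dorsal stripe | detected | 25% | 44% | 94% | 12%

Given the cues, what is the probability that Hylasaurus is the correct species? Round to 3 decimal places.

0.232

For each hypothesis, the unnormalized posterior weight is prior × product of the cue likelihoods:
  Eladon: 0.061 × 0.74 × 0.66 × 0.25 = 0.0074481
  Hylasaurus: 0.415 × 0.85 × 0.28 × 0.44 = 0.043459
  Liopteryx: 0.309 × 0.86 × 0.54 × 0.94 = 0.13489
  Elarana: 0.215 × 0.29 × 0.16 × 0.12 = 0.0011971
Normalizing constant Z = 0.0074481 + 0.043459 + 0.13489 + 0.0011971 = 0.18699.
P(Hylasaurus | evidence) = 0.043459 / 0.18699 ≈ 0.232.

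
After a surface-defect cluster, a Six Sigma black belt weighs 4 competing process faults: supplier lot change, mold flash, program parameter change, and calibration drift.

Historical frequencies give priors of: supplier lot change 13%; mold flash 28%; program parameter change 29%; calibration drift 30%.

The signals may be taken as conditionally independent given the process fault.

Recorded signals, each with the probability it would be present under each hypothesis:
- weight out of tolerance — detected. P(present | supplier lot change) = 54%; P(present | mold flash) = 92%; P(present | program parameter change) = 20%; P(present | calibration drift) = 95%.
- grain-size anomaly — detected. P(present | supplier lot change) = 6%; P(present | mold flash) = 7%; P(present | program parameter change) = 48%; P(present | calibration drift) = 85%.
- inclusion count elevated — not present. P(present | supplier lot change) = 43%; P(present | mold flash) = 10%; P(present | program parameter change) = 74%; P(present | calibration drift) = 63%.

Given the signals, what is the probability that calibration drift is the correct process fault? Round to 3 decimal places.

0.776

Multiply each prior by the joint likelihood of the signal pattern (using 1 − P(present | H) for each absent signal):
  supplier lot change: 0.13 × 0.54 × 0.06 × (1 − 0.43) = 0.0024008
  mold flash: 0.28 × 0.92 × 0.07 × (1 − 0.10) = 0.016229
  program parameter change: 0.29 × 0.20 × 0.48 × (1 − 0.74) = 0.0072384
  calibration drift: 0.30 × 0.95 × 0.85 × (1 − 0.63) = 0.089632
The unnormalized weights sum to 0.1155.
P(calibration drift | evidence) = 0.089632 / 0.1155 ≈ 0.776.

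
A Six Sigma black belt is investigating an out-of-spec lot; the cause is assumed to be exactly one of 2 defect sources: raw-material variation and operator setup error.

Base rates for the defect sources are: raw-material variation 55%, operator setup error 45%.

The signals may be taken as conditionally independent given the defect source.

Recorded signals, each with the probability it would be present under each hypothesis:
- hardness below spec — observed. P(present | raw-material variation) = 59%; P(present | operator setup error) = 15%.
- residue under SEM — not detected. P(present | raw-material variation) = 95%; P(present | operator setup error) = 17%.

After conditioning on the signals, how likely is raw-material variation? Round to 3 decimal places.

0.225

For each hypothesis, the unnormalized posterior weight is prior × product of the signal likelihoods (using 1 − P(present | H) for each absent signal):
  raw-material variation: 0.55 × 0.59 × (1 − 0.95) = 0.016225
  operator setup error: 0.45 × 0.15 × (1 − 0.17) = 0.056025
The unnormalized weights sum to 0.07225.
P(raw-material variation | evidence) = 0.016225 / 0.07225 ≈ 0.225.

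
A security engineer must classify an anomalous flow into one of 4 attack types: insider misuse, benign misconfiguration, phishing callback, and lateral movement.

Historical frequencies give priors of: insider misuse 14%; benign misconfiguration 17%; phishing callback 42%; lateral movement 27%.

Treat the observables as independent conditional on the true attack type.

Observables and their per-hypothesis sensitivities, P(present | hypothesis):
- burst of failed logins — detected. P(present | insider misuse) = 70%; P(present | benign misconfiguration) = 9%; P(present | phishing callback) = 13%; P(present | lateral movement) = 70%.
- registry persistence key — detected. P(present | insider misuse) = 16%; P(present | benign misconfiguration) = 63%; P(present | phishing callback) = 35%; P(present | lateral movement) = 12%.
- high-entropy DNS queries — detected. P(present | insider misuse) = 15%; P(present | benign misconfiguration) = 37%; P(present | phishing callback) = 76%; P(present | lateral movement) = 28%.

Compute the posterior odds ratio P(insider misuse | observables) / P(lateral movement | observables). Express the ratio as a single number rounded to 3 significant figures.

0.370

Unnormalized posterior weight (prior times the observable likelihoods) for each of the two hypotheses:
  insider misuse: 0.14 × 0.70 × 0.16 × 0.15 = 0.002352
  lateral movement: 0.27 × 0.70 × 0.12 × 0.28 = 0.0063504
Posterior odds = 0.002352 / 0.0063504 ≈ 0.370.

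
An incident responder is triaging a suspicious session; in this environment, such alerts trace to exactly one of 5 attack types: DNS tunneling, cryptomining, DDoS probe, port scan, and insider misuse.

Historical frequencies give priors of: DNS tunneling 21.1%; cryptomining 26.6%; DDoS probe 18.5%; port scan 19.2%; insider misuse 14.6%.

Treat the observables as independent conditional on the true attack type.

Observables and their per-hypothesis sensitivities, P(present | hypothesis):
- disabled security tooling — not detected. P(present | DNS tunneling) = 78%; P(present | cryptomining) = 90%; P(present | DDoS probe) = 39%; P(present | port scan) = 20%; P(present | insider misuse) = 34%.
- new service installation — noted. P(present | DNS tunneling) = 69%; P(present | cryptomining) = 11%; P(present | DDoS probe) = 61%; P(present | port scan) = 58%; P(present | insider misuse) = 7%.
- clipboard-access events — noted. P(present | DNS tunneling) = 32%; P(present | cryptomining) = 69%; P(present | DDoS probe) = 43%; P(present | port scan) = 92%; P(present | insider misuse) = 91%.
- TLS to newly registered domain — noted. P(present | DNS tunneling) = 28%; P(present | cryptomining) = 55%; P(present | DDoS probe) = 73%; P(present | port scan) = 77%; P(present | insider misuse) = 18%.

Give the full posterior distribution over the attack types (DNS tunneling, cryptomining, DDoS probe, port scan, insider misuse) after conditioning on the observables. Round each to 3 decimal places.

0.032, 0.012, 0.241, 0.703, 0.012

By Bayes' rule with conditional independence, the unnormalized weight for each hypothesis is prior × ∏ likelihoods (using 1 − P(present | H) for each absent observable):
  DNS tunneling: 0.211 × (1 − 0.78) × 0.69 × 0.32 × 0.28 = 0.0028699
  cryptomining: 0.266 × (1 − 0.90) × 0.11 × 0.69 × 0.55 = 0.0011104
  DDoS probe: 0.185 × (1 − 0.39) × 0.61 × 0.43 × 0.73 = 0.021608
  port scan: 0.192 × (1 − 0.20) × 0.58 × 0.92 × 0.77 = 0.06311
  insider misuse: 0.146 × (1 − 0.34) × 0.07 × 0.91 × 0.18 = 0.0011049
Marginal likelihood of the evidence = 0.089803.
P(DNS tunneling | evidence) = 0.0028699 / 0.089803 ≈ 0.032
P(cryptomining | evidence) = 0.0011104 / 0.089803 ≈ 0.012
P(DDoS probe | evidence) = 0.021608 / 0.089803 ≈ 0.241
P(port scan | evidence) = 0.06311 / 0.089803 ≈ 0.703
P(insider misuse | evidence) = 0.0011049 / 0.089803 ≈ 0.012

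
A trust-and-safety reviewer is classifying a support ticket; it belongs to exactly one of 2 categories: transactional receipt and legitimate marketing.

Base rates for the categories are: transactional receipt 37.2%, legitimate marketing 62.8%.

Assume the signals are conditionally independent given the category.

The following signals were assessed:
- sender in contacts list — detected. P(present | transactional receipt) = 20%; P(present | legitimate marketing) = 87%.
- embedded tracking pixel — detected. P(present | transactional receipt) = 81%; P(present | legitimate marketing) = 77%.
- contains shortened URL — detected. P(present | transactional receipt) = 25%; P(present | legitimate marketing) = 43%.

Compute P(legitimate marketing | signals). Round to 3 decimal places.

Multiply each prior by the joint likelihood of the signal pattern:
  transactional receipt: 0.372 × 0.20 × 0.81 × 0.25 = 0.015066
  legitimate marketing: 0.628 × 0.87 × 0.77 × 0.43 = 0.1809
Normalizing constant Z = 0.015066 + 0.1809 = 0.19597.
P(legitimate marketing | evidence) = 0.1809 / 0.19597 ≈ 0.923.

0.923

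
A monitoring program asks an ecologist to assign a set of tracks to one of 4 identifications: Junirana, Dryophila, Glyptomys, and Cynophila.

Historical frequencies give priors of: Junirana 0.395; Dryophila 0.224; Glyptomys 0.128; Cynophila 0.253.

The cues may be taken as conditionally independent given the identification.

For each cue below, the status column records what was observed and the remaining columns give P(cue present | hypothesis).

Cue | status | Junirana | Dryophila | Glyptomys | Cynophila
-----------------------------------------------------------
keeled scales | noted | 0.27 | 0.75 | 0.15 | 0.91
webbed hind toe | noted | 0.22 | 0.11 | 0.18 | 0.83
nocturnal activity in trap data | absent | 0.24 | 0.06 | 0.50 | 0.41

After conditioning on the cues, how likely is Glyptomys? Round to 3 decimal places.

0.012

By Bayes' rule with conditional independence, the unnormalized weight for each hypothesis is prior × ∏ likelihoods (using 1 − P(present | H) for each absent cue):
  Junirana: 0.395 × 0.27 × 0.22 × (1 − 0.24) = 0.017832
  Dryophila: 0.224 × 0.75 × 0.11 × (1 − 0.06) = 0.017371
  Glyptomys: 0.128 × 0.15 × 0.18 × (1 − 0.50) = 0.001728
  Cynophila: 0.253 × 0.91 × 0.83 × (1 − 0.41) = 0.11274
Normalizing constant Z = 0.017832 + 0.017371 + 0.001728 + 0.11274 = 0.14967.
P(Glyptomys | evidence) = 0.001728 / 0.14967 ≈ 0.012.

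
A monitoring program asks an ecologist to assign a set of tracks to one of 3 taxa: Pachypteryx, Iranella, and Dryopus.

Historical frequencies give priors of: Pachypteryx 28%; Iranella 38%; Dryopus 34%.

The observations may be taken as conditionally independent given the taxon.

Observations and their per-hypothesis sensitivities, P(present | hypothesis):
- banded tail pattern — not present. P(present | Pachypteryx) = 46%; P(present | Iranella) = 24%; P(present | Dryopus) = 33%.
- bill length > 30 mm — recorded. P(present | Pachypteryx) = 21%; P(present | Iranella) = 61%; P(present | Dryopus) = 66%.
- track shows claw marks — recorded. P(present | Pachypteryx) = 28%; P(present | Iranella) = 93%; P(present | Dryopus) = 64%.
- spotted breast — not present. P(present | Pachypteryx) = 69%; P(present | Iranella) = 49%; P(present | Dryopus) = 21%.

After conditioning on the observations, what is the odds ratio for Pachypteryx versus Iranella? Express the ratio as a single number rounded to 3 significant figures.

The normalizing constant cancels in an odds ratio, so compute prior × likelihood for the two hypotheses only (using 1 − P(present | H) for each absent observation):
  Pachypteryx: 0.28 × (1 − 0.46) × 0.21 × 0.28 × (1 − 0.69) = 0.0027561
  Iranella: 0.38 × (1 − 0.24) × 0.61 × 0.93 × (1 − 0.49) = 0.083556
Odds(Pachypteryx : Iranella) = 0.0027561 / 0.083556 ≈ 0.0330.

0.0330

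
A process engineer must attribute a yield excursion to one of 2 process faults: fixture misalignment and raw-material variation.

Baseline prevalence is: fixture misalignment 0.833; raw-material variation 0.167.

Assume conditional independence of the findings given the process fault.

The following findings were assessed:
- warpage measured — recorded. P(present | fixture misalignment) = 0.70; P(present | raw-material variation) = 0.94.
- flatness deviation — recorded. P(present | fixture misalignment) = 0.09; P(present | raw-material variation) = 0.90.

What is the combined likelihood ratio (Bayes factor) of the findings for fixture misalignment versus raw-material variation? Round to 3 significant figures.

0.0745

Joint likelihood of the evidence pattern under each hypothesis:
  fixture misalignment: 0.70 × 0.09 = 0.063
  raw-material variation: 0.94 × 0.90 = 0.846
Bayes factor = 0.063 / 0.846 ≈ 0.0745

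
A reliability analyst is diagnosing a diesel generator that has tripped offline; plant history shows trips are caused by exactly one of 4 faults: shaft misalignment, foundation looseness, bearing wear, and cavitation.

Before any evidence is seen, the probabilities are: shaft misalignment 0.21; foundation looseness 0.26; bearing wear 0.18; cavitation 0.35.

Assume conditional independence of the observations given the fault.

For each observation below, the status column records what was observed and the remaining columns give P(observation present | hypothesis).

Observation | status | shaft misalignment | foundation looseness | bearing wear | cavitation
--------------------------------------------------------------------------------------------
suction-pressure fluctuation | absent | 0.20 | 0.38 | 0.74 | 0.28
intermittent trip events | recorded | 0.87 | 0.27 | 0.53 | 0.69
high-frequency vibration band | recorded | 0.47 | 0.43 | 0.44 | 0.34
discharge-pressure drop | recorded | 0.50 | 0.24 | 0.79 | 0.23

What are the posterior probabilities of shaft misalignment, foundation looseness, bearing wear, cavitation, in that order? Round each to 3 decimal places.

0.563, 0.074, 0.141, 0.223

Multiply each prior by the joint likelihood of the evidence pattern (using 1 − P(present | H) for each absent observation):
  shaft misalignment: 0.21 × (1 − 0.20) × 0.87 × 0.47 × 0.50 = 0.034348
  foundation looseness: 0.26 × (1 − 0.38) × 0.27 × 0.43 × 0.24 = 0.0044917
  bearing wear: 0.18 × (1 − 0.74) × 0.53 × 0.44 × 0.79 = 0.0086219
  cavitation: 0.35 × (1 − 0.28) × 0.69 × 0.34 × 0.23 = 0.013597
Marginal likelihood of the evidence = 0.061059.
P(shaft misalignment | evidence) = 0.034348 / 0.061059 ≈ 0.563
P(foundation looseness | evidence) = 0.0044917 / 0.061059 ≈ 0.074
P(bearing wear | evidence) = 0.0086219 / 0.061059 ≈ 0.141
P(cavitation | evidence) = 0.013597 / 0.061059 ≈ 0.223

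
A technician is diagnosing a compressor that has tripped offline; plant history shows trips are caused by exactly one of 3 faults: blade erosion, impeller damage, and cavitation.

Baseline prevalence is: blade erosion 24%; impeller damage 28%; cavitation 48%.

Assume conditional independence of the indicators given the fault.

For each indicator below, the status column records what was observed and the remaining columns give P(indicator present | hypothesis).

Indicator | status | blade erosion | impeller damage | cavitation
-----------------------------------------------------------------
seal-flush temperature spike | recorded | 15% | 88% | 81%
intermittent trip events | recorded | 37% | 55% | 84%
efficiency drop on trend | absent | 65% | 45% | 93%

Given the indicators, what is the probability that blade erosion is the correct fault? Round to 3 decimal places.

0.046

Multiply each prior by the joint likelihood of the indicator pattern (using 1 − P(present | H) for each absent indicator):
  blade erosion: 0.24 × 0.15 × 0.37 × (1 − 0.65) = 0.004662
  impeller damage: 0.28 × 0.88 × 0.55 × (1 − 0.45) = 0.074536
  cavitation: 0.48 × 0.81 × 0.84 × (1 − 0.93) = 0.022861
Marginal likelihood of the evidence = 0.10206.
P(blade erosion | evidence) = 0.004662 / 0.10206 ≈ 0.046.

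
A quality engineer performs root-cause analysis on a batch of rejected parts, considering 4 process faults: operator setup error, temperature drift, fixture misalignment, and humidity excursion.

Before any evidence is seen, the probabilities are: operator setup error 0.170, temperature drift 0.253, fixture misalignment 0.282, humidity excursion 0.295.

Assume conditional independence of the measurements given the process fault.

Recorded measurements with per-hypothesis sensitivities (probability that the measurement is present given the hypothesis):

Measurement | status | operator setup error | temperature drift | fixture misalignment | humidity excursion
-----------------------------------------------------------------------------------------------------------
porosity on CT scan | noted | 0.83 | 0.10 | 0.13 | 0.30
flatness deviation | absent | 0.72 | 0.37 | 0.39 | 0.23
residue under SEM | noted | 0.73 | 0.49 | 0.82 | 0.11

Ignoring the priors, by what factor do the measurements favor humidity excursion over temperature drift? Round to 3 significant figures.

0.823

Joint likelihood of the measurement pattern under each hypothesis (using 1 − P(present | H) for each absent measurement):
  humidity excursion: 0.30 × (1 − 0.23) × 0.11 = 0.02541
  temperature drift: 0.10 × (1 − 0.37) × 0.49 = 0.03087
Bayes factor = 0.02541 / 0.03087 ≈ 0.823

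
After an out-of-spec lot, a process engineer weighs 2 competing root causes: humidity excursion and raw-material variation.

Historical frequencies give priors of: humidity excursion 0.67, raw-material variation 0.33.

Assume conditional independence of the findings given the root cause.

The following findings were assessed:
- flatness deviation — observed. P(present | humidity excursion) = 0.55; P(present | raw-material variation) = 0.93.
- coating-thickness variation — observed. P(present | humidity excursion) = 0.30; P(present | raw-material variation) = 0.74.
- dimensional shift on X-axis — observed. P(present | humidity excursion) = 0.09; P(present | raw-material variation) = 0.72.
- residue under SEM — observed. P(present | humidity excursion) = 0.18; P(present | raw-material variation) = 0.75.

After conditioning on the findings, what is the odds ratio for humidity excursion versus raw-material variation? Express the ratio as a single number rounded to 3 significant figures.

0.0146

The normalizing constant cancels in an odds ratio, so compute prior × likelihood for the two hypotheses only:
  humidity excursion: 0.67 × 0.55 × 0.30 × 0.09 × 0.18 = 0.0017909
  raw-material variation: 0.33 × 0.93 × 0.74 × 0.72 × 0.75 = 0.12264
Odds(humidity excursion : raw-material variation) = 0.0017909 / 0.12264 ≈ 0.0146.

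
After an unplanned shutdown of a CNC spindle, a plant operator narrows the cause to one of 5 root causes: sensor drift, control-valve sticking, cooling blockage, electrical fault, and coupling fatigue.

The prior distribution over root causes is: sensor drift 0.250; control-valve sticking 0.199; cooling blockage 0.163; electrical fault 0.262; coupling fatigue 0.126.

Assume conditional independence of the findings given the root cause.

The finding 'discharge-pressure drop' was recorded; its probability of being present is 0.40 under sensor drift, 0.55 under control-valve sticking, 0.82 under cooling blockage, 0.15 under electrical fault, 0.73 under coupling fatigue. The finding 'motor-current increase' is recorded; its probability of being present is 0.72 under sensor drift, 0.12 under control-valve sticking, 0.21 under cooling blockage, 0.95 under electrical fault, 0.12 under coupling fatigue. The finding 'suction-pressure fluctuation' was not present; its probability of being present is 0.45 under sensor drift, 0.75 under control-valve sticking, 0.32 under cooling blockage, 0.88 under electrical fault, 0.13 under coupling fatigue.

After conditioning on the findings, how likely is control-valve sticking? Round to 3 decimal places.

By Bayes' rule with conditional independence, the unnormalized weight for each hypothesis is prior × ∏ likelihoods (using 1 − P(present | H) for each absent finding):
  sensor drift: 0.250 × 0.40 × 0.72 × (1 − 0.45) = 0.0396
  control-valve sticking: 0.199 × 0.55 × 0.12 × (1 − 0.75) = 0.0032835
  cooling blockage: 0.163 × 0.82 × 0.21 × (1 − 0.32) = 0.019087
  electrical fault: 0.262 × 0.15 × 0.95 × (1 − 0.88) = 0.0044802
  coupling fatigue: 0.126 × 0.73 × 0.12 × (1 − 0.13) = 0.0096027
The unnormalized weights sum to 0.076053.
P(control-valve sticking | evidence) = 0.0032835 / 0.076053 ≈ 0.043.

0.043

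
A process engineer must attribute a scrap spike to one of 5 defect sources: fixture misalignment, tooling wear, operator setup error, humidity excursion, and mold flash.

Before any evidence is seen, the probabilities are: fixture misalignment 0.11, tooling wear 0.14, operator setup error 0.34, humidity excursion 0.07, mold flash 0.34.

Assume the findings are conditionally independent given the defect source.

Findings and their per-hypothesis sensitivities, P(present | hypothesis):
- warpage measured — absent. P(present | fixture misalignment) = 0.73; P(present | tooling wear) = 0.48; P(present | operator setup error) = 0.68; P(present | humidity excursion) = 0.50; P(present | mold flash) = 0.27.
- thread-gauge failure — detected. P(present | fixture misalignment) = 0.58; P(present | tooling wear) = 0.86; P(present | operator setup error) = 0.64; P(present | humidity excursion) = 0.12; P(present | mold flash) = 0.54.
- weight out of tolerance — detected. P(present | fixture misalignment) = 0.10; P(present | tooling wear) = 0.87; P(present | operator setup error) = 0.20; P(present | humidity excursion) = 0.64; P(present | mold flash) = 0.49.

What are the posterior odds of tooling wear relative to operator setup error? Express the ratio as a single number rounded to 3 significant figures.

3.91

Posterior odds equal prior odds times the likelihood ratio; only the two competing hypotheses matter (using 1 − P(present | H) for each absent finding).
  tooling wear: 0.14 × (1 − 0.48) × 0.86 × 0.87 = 0.054469
  operator setup error: 0.34 × (1 − 0.68) × 0.64 × 0.20 = 0.013926
Odds(tooling wear : operator setup error) = 0.054469 / 0.013926 ≈ 3.91.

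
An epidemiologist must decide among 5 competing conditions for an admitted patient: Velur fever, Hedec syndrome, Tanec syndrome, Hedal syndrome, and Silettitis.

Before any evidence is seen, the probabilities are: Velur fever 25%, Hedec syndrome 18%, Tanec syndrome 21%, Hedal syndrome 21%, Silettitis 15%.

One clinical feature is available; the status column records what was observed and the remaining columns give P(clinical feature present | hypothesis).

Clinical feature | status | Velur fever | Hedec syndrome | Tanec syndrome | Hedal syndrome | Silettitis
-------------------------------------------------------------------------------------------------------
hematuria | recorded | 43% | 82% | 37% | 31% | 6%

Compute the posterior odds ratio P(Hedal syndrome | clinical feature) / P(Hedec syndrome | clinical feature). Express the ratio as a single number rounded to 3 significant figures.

Posterior odds equal prior odds times the likelihood ratio; only the two competing hypotheses matter.
  Hedal syndrome: 0.21 × 0.31 = 0.0651
  Hedec syndrome: 0.18 × 0.82 = 0.1476
Odds(Hedal syndrome : Hedec syndrome) = 0.0651 / 0.1476 ≈ 0.441.

0.441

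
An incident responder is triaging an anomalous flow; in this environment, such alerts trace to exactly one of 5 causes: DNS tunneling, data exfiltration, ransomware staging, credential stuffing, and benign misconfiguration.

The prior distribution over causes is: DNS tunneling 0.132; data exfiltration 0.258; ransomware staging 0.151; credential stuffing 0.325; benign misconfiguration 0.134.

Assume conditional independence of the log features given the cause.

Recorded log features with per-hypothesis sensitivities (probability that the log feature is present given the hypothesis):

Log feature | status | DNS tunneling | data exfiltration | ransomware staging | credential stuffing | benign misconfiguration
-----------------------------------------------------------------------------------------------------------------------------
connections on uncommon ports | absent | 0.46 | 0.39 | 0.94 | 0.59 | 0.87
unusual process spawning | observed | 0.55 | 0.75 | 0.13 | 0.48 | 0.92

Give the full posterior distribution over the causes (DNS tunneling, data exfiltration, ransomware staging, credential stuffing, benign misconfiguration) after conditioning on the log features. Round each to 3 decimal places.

0.164, 0.495, 0.005, 0.268, 0.067

For each hypothesis, the unnormalized posterior weight is prior × product of the log feature likelihoods (using 1 − P(present | H) for each absent log feature):
  DNS tunneling: 0.132 × (1 − 0.46) × 0.55 = 0.039204
  data exfiltration: 0.258 × (1 − 0.39) × 0.75 = 0.11804
  ransomware staging: 0.151 × (1 − 0.94) × 0.13 = 0.0011778
  credential stuffing: 0.325 × (1 − 0.59) × 0.48 = 0.06396
  benign misconfiguration: 0.134 × (1 − 0.87) × 0.92 = 0.016026
Marginal likelihood of the evidence = 0.2384.
P(DNS tunneling | evidence) = 0.039204 / 0.2384 ≈ 0.164
P(data exfiltration | evidence) = 0.11804 / 0.2384 ≈ 0.495
P(ransomware staging | evidence) = 0.0011778 / 0.2384 ≈ 0.005
P(credential stuffing | evidence) = 0.06396 / 0.2384 ≈ 0.268
P(benign misconfiguration | evidence) = 0.016026 / 0.2384 ≈ 0.067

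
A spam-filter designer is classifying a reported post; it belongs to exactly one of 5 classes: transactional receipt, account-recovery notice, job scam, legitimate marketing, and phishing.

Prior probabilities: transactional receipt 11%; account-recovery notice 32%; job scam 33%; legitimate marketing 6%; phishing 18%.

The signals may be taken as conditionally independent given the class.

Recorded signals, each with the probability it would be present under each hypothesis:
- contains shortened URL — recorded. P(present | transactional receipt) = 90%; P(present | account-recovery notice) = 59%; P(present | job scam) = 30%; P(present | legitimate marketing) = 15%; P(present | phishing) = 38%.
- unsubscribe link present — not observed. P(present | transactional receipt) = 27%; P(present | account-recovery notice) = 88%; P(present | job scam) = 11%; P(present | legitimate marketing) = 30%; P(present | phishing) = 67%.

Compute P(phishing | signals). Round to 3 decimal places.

By Bayes' rule with conditional independence, the unnormalized weight for each hypothesis is prior × ∏ likelihoods (using 1 − P(present | H) for each absent signal):
  transactional receipt: 0.11 × 0.90 × (1 − 0.27) = 0.07227
  account-recovery notice: 0.32 × 0.59 × (1 − 0.88) = 0.022656
  job scam: 0.33 × 0.30 × (1 − 0.11) = 0.08811
  legitimate marketing: 0.06 × 0.15 × (1 − 0.30) = 0.0063
  phishing: 0.18 × 0.38 × (1 − 0.67) = 0.022572
Marginal likelihood of the evidence = 0.21191.
P(phishing | evidence) = 0.022572 / 0.21191 ≈ 0.107.

0.107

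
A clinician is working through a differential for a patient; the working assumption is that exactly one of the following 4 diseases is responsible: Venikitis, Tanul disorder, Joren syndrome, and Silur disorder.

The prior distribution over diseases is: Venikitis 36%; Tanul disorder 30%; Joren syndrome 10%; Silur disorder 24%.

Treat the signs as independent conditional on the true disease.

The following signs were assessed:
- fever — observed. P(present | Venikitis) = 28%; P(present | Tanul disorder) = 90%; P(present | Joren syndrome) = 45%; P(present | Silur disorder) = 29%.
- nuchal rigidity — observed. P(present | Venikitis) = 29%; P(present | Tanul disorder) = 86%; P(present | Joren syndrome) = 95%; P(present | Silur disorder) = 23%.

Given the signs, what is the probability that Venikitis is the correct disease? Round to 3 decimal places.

0.091

For each hypothesis, the unnormalized posterior weight is prior × product of the sign likelihoods:
  Venikitis: 0.36 × 0.28 × 0.29 = 0.029232
  Tanul disorder: 0.30 × 0.90 × 0.86 = 0.2322
  Joren syndrome: 0.10 × 0.45 × 0.95 = 0.04275
  Silur disorder: 0.24 × 0.29 × 0.23 = 0.016008
Marginal likelihood of the evidence = 0.32019.
P(Venikitis | evidence) = 0.029232 / 0.32019 ≈ 0.091.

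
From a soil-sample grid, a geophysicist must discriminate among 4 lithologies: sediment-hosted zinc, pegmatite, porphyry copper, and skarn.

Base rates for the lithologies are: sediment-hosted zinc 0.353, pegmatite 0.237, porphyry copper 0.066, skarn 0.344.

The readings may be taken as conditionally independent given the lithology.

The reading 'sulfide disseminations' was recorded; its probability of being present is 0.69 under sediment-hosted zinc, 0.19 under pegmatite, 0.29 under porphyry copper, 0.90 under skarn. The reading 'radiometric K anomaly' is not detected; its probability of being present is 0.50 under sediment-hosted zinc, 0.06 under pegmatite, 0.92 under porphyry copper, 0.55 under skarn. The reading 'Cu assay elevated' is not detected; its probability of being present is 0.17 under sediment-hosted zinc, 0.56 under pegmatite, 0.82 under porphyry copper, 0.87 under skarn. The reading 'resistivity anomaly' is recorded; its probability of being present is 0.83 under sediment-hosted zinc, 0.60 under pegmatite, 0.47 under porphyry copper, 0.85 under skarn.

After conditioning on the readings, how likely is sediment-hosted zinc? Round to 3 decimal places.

0.759

For each hypothesis, the unnormalized posterior weight is prior × product of the reading likelihoods (using 1 − P(present | H) for each absent reading):
  sediment-hosted zinc: 0.353 × 0.69 × (1 − 0.50) × (1 − 0.17) × 0.83 = 0.083898
  pegmatite: 0.237 × 0.19 × (1 − 0.06) × (1 − 0.56) × 0.60 = 0.011175
  porphyry copper: 0.066 × 0.29 × (1 − 0.92) × (1 − 0.82) × 0.47 = 0.00012954
  skarn: 0.344 × 0.90 × (1 − 0.55) × (1 − 0.87) × 0.85 = 0.015395
Marginal likelihood of the evidence = 0.1106.
P(sediment-hosted zinc | evidence) = 0.083898 / 0.1106 ≈ 0.759.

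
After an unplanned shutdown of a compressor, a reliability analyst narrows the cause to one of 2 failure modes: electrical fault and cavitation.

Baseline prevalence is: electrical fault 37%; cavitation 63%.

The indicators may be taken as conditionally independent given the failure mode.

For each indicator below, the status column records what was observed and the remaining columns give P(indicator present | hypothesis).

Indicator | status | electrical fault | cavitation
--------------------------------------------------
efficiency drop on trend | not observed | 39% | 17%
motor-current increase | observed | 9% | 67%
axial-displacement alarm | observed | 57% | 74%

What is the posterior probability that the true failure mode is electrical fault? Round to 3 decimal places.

0.043

For each hypothesis, the unnormalized posterior weight is prior × product of the indicator likelihoods (using 1 − P(present | H) for each absent indicator):
  electrical fault: 0.37 × (1 − 0.39) × 0.09 × 0.57 = 0.011578
  cavitation: 0.63 × (1 − 0.17) × 0.67 × 0.74 = 0.25925
The unnormalized weights sum to 0.27083.
P(electrical fault | evidence) = 0.011578 / 0.27083 ≈ 0.043.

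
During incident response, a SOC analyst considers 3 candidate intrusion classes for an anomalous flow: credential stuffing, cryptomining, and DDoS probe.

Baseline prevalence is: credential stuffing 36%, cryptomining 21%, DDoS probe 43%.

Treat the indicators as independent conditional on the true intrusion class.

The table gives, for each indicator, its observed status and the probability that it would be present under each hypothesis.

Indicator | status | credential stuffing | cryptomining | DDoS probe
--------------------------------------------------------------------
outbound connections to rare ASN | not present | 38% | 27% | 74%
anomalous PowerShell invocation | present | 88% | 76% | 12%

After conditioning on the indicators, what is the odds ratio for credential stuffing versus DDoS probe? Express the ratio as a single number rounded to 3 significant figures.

Unnormalized posterior weight (prior times the indicator likelihoods) for each of the two hypotheses (using 1 − P(present | H) for each absent indicator):
  credential stuffing: 0.36 × (1 − 0.38) × 0.88 = 0.19642
  DDoS probe: 0.43 × (1 − 0.74) × 0.12 = 0.013416
Odds(credential stuffing : DDoS probe) = 0.19642 / 0.013416 ≈ 14.6.

14.6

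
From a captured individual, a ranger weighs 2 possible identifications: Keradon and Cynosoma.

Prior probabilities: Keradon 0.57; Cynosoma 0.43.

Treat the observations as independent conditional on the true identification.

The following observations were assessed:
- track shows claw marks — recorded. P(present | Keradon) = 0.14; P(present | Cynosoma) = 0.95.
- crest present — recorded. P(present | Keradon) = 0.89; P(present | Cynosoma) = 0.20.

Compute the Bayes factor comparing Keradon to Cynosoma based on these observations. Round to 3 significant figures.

0.656

Take the product of per-observation likelihoods under each hypothesis, then divide.
  Keradon: 0.14 × 0.89 = 0.1246
  Cynosoma: 0.95 × 0.20 = 0.19
Bayes factor = 0.1246 / 0.19 ≈ 0.656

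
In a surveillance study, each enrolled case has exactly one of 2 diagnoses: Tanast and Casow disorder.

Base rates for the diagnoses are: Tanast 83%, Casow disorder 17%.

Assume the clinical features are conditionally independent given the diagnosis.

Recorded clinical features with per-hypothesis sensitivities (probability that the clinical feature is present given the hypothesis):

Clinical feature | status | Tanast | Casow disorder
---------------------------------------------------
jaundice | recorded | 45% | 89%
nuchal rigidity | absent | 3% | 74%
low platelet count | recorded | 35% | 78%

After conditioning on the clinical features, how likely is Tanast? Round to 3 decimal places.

0.805

Multiply each prior by the joint likelihood of the clinical feature pattern (using 1 − P(present | H) for each absent clinical feature):
  Tanast: 0.83 × 0.45 × (1 − 0.03) × 0.35 = 0.1268
  Casow disorder: 0.17 × 0.89 × (1 − 0.74) × 0.78 = 0.030684
Normalizing constant Z = 0.1268 + 0.030684 = 0.15749.
P(Tanast | evidence) = 0.1268 / 0.15749 ≈ 0.805.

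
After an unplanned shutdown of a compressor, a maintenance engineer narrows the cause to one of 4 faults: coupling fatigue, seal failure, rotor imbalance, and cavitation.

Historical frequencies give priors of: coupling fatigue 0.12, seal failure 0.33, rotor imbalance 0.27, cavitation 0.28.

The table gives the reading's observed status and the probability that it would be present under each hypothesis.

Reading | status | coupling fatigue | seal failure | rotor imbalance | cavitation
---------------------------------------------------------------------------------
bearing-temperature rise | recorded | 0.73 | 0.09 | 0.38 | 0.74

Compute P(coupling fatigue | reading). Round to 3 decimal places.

0.205

By Bayes' rule, the unnormalized weight for each hypothesis is prior × likelihood:
  coupling fatigue: 0.12 × 0.73 = 0.0876
  seal failure: 0.33 × 0.09 = 0.0297
  rotor imbalance: 0.27 × 0.38 = 0.1026
  cavitation: 0.28 × 0.74 = 0.2072
Normalizing constant Z = 0.0876 + 0.0297 + 0.1026 + 0.2072 = 0.4271.
P(coupling fatigue | evidence) = 0.0876 / 0.4271 ≈ 0.205.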